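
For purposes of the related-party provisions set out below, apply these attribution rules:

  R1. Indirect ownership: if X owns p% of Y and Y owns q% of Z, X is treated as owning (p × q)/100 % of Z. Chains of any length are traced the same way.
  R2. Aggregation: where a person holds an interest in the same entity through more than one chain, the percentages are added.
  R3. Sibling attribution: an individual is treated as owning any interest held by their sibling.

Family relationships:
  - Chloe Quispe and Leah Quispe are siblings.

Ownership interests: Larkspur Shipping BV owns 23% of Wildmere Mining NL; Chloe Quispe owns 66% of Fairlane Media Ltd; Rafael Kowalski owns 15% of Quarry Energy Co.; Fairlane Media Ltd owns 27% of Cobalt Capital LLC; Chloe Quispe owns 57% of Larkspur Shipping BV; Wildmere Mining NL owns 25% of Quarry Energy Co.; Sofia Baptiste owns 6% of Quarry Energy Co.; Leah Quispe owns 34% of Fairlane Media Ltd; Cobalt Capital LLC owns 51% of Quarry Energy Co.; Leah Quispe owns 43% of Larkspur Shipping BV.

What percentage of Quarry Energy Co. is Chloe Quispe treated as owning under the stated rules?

By sibling attribution (R3), Chloe Quispe is treated as also owning Leah Quispe's interest in Larkspur Shipping BV, giving 57% + 43% = 100%.
By sibling attribution (R3), Chloe Quispe is treated as also owning Leah Quispe's interest in Fairlane Media Ltd, giving 66% + 34% = 100%.
Chain via Larkspur Shipping BV → Wildmere Mining NL (R1): 100% × 23% × 25% = 5.75% of Quarry Energy Co.
Chain via Fairlane Media Ltd → Cobalt Capital LLC (R1): 100% × 27% × 51% = 13.77% of Quarry Energy Co.
Aggregating (R2): 5.75% + 13.77% = 19.52%.

19.52%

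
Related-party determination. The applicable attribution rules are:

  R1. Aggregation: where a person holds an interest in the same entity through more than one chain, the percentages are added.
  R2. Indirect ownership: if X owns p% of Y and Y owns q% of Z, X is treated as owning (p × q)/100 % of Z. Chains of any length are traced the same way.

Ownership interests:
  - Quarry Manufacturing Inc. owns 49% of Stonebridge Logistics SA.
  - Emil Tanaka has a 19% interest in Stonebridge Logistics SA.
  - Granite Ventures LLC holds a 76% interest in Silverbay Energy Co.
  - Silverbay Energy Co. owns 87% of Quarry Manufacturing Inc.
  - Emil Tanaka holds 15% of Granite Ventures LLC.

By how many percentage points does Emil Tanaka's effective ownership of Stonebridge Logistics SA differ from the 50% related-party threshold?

26.14018

Chain via Granite Ventures LLC → Silverbay Energy Co. → Quarry Manufacturing Inc. (R2): 15% × 76% × 87% × 49% = 4.85982% of Stonebridge Logistics SA.
Direct interest in Stonebridge Logistics SA: 19%.
Aggregating (R1): 4.85982% + 19% = 23.85982%.
23.85982% falls short of the 50% threshold by 26.14018 percentage points.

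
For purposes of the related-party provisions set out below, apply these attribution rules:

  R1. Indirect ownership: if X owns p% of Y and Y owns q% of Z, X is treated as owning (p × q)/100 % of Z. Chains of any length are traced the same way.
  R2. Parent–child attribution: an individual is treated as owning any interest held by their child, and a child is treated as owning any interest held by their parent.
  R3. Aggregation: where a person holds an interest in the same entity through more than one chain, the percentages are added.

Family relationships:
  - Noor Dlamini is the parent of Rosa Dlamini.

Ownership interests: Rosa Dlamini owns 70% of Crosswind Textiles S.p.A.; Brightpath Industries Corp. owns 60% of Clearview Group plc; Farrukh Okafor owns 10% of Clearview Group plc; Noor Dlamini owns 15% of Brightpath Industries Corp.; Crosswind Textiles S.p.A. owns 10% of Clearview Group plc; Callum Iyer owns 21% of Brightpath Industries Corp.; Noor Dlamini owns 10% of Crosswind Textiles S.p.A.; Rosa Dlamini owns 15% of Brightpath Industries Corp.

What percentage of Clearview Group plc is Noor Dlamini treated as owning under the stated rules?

By parent–child attribution (R2), Noor Dlamini is treated as also owning Rosa Dlamini's interest in Brightpath Industries Corp, giving 15% + 15% = 30%.
By parent–child attribution (R2), Noor Dlamini is treated as also owning Rosa Dlamini's interest in Crosswind Textiles S.p.A, giving 10% + 70% = 80%.
Chain via Brightpath Industries Corp. (R1): 30% × 60% = 18% of Clearview Group plc.
Chain via Crosswind Textiles S.p.A. (R1): 80% × 10% = 8% of Clearview Group plc.
Aggregating (R3): 18% + 8% = 26%.

26%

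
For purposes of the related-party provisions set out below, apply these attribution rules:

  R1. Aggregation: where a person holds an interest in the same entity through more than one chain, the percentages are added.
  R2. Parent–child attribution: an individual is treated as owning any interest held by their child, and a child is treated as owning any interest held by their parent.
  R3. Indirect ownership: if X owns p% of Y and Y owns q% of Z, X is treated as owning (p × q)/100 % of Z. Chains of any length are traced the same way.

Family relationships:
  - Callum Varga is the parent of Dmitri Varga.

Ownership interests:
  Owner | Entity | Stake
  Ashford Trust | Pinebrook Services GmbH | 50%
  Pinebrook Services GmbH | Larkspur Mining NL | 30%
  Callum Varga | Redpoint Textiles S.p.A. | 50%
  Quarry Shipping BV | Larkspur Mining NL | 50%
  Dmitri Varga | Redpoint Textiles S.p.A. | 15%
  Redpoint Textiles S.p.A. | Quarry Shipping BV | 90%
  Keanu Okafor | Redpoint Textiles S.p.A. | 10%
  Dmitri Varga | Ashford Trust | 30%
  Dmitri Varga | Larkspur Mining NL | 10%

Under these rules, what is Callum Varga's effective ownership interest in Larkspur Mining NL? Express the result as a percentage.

43.75%

By parent–child attribution (R2), Callum Varga is treated as also owning Dmitri Varga's interest in Redpoint Textiles S.p.A, giving 50% + 15% = 65%.
By parent–child attribution (R2), Callum Varga is treated as owning Dmitri Varga's 30% interest in Ashford Trust.
By parent–child attribution (R2), Callum Varga is treated as owning Dmitri Varga's 10% interest in Larkspur Mining NL.
Chain via Redpoint Textiles S.p.A. → Quarry Shipping BV (R3): 65% × 90% × 50% = 29.25% of Larkspur Mining NL.
Chain via Ashford Trust → Pinebrook Services GmbH (R3): 30% × 50% × 30% = 4.5% of Larkspur Mining NL.
Direct interest in Larkspur Mining NL: 10%.
Aggregating (R1): 29.25% + 4.5% + 10% = 43.75%.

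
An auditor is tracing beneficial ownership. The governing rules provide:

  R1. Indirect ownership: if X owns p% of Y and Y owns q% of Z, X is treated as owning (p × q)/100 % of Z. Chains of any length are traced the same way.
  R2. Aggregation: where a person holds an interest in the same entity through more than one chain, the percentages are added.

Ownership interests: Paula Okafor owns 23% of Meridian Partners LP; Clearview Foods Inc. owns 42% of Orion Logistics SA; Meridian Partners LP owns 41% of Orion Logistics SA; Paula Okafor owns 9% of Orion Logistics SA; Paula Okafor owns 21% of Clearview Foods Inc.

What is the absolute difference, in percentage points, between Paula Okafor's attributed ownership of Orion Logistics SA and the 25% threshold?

2.25

Chain via Clearview Foods Inc. (R1): 21% × 42% = 8.82% of Orion Logistics SA.
Chain via Meridian Partners LP (R1): 23% × 41% = 9.43% of Orion Logistics SA.
Direct interest in Orion Logistics SA: 9%.
Aggregating (R2): 8.82% + 9.43% + 9% = 27.25%.
27.25% exceeds the 25% threshold by 2.25 percentage points.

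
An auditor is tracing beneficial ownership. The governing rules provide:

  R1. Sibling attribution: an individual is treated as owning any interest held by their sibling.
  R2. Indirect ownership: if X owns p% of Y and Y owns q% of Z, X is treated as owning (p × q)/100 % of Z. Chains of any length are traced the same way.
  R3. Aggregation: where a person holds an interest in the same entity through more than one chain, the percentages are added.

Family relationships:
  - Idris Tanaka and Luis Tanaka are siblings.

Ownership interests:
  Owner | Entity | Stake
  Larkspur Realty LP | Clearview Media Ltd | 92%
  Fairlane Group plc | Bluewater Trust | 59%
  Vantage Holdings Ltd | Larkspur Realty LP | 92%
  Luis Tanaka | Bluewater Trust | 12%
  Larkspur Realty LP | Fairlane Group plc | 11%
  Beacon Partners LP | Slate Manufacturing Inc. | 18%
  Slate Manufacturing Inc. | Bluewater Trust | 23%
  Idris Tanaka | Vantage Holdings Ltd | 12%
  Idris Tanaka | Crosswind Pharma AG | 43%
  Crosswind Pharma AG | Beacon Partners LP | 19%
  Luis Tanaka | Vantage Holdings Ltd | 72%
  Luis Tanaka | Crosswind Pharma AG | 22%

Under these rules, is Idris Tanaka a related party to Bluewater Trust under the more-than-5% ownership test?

By sibling attribution (R1), Idris Tanaka is treated as also owning Luis Tanaka's interest in Crosswind Pharma AG, giving 43% + 22% = 65%.
By sibling attribution (R1), Idris Tanaka is treated as also owning Luis Tanaka's interest in Vantage Holdings Ltd, giving 12% + 72% = 84%.
By sibling attribution (R1), Idris Tanaka is treated as owning Luis Tanaka's 12% interest in Bluewater Trust.
Chain via Crosswind Pharma AG → Beacon Partners LP → Slate Manufacturing Inc. (R2): 65% × 19% × 18% × 23% = 0.51129% of Bluewater Trust.
Chain via Vantage Holdings Ltd → Larkspur Realty LP → Fairlane Group plc (R2): 84% × 92% × 11% × 59% = 5.015472% of Bluewater Trust.
Direct interest in Bluewater Trust: 12%.
Aggregating (R3): 0.51129% + 5.015472% + 12% = 17.526762%.
17.526762% exceeds the 5% threshold, so Idris is a related party to Bluewater Trust.

Yes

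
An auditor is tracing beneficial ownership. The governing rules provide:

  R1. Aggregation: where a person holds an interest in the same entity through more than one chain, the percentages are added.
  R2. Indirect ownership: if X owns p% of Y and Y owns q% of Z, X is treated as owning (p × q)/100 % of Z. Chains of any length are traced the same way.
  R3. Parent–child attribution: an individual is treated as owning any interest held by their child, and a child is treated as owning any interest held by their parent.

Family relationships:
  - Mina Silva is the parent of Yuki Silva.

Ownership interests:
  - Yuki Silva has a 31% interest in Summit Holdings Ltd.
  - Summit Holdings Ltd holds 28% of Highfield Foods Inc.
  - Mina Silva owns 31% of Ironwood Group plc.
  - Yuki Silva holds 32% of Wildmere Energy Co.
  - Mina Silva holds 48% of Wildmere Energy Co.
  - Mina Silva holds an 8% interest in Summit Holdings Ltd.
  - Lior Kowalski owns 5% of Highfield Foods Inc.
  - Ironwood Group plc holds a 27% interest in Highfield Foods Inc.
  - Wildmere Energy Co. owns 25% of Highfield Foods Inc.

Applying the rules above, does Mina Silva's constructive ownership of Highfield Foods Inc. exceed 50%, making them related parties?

By parent–child attribution (R3), Mina Silva is treated as also owning Yuki Silva's interest in Summit Holdings Ltd, giving 8% + 31% = 39%.
By parent–child attribution (R3), Mina Silva is treated as also owning Yuki Silva's interest in Wildmere Energy Co, giving 48% + 32% = 80%.
Chain via Summit Holdings Ltd (R2): 39% × 28% = 10.92% of Highfield Foods Inc.
Chain via Wildmere Energy Co. (R2): 80% × 25% = 20% of Highfield Foods Inc.
Chain via Ironwood Group plc (R2): 31% × 27% = 8.37% of Highfield Foods Inc.
Aggregating (R1): 10.92% + 20% + 8.37% = 39.29%.
39.29% does not exceed the 50% threshold, so Mina is not a related party to Highfield Foods Inc.

No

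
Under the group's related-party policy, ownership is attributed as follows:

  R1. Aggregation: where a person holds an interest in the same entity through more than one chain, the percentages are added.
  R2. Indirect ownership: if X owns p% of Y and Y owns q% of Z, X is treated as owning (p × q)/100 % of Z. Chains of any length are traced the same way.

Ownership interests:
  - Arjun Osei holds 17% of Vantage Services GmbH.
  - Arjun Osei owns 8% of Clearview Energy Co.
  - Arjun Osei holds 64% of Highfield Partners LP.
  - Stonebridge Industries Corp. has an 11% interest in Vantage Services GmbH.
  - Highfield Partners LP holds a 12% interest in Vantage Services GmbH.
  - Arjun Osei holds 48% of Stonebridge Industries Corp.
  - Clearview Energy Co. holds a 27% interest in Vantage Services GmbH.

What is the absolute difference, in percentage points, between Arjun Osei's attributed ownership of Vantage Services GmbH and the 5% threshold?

Chain via Clearview Energy Co. (R2): 8% × 27% = 2.16% of Vantage Services GmbH.
Chain via Stonebridge Industries Corp. (R2): 48% × 11% = 5.28% of Vantage Services GmbH.
Chain via Highfield Partners LP (R2): 64% × 12% = 7.68% of Vantage Services GmbH.
Direct interest in Vantage Services GmbH: 17%.
Aggregating (R1): 2.16% + 5.28% + 7.68% + 17% = 32.12%.
32.12% exceeds the 5% threshold by 27.12 percentage points.

27.12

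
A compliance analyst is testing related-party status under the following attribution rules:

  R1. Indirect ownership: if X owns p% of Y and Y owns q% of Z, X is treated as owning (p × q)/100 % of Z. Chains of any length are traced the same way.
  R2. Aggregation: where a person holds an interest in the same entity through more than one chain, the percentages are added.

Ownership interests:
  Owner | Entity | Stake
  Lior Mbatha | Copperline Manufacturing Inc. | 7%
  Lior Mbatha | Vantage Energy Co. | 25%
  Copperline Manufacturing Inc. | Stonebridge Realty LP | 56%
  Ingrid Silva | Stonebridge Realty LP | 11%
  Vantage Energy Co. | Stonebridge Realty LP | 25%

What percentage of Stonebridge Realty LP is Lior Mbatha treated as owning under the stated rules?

Chain via Copperline Manufacturing Inc. (R1): 7% × 56% = 3.92% of Stonebridge Realty LP.
Chain via Vantage Energy Co. (R1): 25% × 25% = 6.25% of Stonebridge Realty LP.
Aggregating (R2): 3.92% + 6.25% = 10.17%.

10.17%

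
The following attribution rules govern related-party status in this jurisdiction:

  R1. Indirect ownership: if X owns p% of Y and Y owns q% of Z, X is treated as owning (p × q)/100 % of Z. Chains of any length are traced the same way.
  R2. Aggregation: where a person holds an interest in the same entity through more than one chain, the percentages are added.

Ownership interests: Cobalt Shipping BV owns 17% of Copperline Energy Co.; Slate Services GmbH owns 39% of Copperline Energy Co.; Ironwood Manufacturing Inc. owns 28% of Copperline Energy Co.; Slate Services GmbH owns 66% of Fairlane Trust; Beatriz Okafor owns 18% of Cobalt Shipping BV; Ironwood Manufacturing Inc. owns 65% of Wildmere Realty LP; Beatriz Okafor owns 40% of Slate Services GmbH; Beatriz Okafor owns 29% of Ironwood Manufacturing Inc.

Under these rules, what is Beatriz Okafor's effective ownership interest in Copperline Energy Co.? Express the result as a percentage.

26.78%

Chain via Slate Services GmbH (R1): 40% × 39% = 15.6% of Copperline Energy Co.
Chain via Ironwood Manufacturing Inc. (R1): 29% × 28% = 8.12% of Copperline Energy Co.
Chain via Cobalt Shipping BV (R1): 18% × 17% = 3.06% of Copperline Energy Co.
Aggregating (R2): 15.6% + 8.12% + 3.06% = 26.78%.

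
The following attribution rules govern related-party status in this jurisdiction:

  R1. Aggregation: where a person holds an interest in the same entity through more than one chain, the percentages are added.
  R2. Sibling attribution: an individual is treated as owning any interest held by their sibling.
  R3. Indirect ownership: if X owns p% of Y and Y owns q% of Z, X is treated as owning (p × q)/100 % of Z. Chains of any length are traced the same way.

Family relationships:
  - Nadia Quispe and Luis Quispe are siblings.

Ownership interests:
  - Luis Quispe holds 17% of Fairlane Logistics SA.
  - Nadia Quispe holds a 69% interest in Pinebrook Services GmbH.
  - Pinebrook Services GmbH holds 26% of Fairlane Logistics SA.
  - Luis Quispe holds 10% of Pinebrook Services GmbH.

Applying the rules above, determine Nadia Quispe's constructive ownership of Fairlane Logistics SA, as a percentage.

By sibling attribution (R2), Nadia Quispe is treated as also owning Luis Quispe's interest in Pinebrook Services GmbH, giving 69% + 10% = 79%.
By sibling attribution (R2), Nadia Quispe is treated as owning Luis Quispe's 17% interest in Fairlane Logistics SA.
Chain via Pinebrook Services GmbH (R3): 79% × 26% = 20.54% of Fairlane Logistics SA.
Direct interest in Fairlane Logistics SA: 17%.
Aggregating (R1): 20.54% + 17% = 37.54%.

37.54%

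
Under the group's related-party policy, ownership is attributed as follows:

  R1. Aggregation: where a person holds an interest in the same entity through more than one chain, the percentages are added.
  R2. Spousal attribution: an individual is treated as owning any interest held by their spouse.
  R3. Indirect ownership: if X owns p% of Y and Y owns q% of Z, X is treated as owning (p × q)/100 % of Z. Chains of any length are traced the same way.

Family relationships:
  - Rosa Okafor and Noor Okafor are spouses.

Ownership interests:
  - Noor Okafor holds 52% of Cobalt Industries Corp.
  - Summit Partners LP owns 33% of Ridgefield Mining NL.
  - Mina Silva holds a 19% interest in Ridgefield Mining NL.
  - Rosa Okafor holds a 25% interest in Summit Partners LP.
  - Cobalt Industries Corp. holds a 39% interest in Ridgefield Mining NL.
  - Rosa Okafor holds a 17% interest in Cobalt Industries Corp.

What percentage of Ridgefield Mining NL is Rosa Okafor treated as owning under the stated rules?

35.16%

By spousal attribution (R2), Rosa Okafor is treated as also owning Noor Okafor's interest in Cobalt Industries Corp, giving 17% + 52% = 69%.
Chain via Summit Partners LP (R3): 25% × 33% = 8.25% of Ridgefield Mining NL.
Chain via Cobalt Industries Corp. (R3): 69% × 39% = 26.91% of Ridgefield Mining NL.
Aggregating (R1): 8.25% + 26.91% = 35.16%.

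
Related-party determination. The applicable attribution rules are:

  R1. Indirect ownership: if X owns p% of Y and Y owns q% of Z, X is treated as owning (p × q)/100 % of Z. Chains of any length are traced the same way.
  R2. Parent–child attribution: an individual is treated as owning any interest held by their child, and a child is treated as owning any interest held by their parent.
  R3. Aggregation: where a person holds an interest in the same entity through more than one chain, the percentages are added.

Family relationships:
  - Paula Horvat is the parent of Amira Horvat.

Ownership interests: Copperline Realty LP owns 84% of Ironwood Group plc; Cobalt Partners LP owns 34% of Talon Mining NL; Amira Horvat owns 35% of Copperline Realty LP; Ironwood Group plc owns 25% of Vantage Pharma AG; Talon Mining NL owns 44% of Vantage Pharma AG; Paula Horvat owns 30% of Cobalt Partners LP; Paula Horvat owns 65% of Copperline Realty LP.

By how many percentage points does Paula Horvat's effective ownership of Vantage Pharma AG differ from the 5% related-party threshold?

20.488

By parent–child attribution (R2), Paula Horvat is treated as also owning Amira Horvat's interest in Copperline Realty LP, giving 65% + 35% = 100%.
Chain via Cobalt Partners LP → Talon Mining NL (R1): 30% × 34% × 44% = 4.488% of Vantage Pharma AG.
Chain via Copperline Realty LP → Ironwood Group plc (R1): 100% × 84% × 25% = 21% of Vantage Pharma AG.
Aggregating (R3): 4.488% + 21% = 25.488%.
25.488% exceeds the 5% threshold by 20.488 percentage points.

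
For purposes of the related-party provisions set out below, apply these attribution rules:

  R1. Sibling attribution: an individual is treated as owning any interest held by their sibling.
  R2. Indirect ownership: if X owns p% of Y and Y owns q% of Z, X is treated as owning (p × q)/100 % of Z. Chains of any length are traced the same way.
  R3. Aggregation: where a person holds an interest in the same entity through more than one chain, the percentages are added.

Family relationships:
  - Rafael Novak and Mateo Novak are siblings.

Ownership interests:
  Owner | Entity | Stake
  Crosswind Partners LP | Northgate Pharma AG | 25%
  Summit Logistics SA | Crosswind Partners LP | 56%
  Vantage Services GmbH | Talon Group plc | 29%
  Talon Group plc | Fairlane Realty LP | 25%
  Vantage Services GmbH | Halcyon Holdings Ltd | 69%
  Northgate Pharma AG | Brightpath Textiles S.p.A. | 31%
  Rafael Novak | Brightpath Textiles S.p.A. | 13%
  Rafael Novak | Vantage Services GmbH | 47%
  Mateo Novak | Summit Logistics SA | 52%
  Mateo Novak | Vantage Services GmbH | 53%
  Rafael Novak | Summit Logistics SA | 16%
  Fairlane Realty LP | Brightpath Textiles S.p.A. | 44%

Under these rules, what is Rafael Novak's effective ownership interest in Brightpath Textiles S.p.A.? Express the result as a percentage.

19.1412%

By sibling attribution (R1), Rafael Novak is treated as also owning Mateo Novak's interest in Summit Logistics SA, giving 16% + 52% = 68%.
By sibling attribution (R1), Rafael Novak is treated as also owning Mateo Novak's interest in Vantage Services GmbH, giving 47% + 53% = 100%.
Chain via Summit Logistics SA → Crosswind Partners LP → Northgate Pharma AG (R2): 68% × 56% × 25% × 31% = 2.9512% of Brightpath Textiles S.p.A.
Chain via Vantage Services GmbH → Talon Group plc → Fairlane Realty LP (R2): 100% × 29% × 25% × 44% = 3.19% of Brightpath Textiles S.p.A.
Direct interest in Brightpath Textiles S.p.A: 13%.
Aggregating (R3): 2.9512% + 3.19% + 13% = 19.1412%.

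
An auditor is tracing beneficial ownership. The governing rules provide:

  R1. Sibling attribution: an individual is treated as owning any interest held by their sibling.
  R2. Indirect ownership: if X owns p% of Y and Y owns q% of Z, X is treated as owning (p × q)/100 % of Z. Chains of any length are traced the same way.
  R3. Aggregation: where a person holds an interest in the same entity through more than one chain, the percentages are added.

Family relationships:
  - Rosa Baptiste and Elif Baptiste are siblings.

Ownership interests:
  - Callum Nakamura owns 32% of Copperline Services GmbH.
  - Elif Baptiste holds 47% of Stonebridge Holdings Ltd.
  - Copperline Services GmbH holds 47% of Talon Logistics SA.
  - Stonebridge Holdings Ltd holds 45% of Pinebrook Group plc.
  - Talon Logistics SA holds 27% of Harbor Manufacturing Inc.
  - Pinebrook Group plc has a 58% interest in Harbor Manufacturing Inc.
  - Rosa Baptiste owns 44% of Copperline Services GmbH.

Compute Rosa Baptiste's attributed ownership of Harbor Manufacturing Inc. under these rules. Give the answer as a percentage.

17.8506%

By sibling attribution (R1), Rosa Baptiste is treated as owning Elif Baptiste's 47% interest in Stonebridge Holdings Ltd.
Chain via Copperline Services GmbH → Talon Logistics SA (R2): 44% × 47% × 27% = 5.5836% of Harbor Manufacturing Inc.
Chain via Stonebridge Holdings Ltd → Pinebrook Group plc (R2): 47% × 45% × 58% = 12.267% of Harbor Manufacturing Inc.
Aggregating (R3): 5.5836% + 12.267% = 17.8506%.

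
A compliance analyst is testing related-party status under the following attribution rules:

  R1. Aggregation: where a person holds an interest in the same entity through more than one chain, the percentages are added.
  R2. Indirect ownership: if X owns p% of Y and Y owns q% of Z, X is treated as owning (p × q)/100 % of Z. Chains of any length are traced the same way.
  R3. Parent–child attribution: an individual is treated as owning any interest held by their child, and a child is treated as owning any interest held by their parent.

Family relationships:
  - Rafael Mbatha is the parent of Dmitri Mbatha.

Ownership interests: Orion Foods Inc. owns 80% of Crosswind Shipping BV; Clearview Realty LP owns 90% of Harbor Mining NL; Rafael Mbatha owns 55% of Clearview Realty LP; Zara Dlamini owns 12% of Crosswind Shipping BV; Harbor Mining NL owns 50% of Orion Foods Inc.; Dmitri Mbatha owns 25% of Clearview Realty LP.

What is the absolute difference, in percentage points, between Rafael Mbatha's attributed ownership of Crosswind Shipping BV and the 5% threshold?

23.8

By parent–child attribution (R3), Rafael Mbatha is treated as also owning Dmitri Mbatha's interest in Clearview Realty LP, giving 55% + 25% = 80%.
Chain via Clearview Realty LP → Harbor Mining NL → Orion Foods Inc. (R2): 80% × 90% × 50% × 80% = 28.8% of Crosswind Shipping BV.
28.8% exceeds the 5% threshold by 23.8 percentage points.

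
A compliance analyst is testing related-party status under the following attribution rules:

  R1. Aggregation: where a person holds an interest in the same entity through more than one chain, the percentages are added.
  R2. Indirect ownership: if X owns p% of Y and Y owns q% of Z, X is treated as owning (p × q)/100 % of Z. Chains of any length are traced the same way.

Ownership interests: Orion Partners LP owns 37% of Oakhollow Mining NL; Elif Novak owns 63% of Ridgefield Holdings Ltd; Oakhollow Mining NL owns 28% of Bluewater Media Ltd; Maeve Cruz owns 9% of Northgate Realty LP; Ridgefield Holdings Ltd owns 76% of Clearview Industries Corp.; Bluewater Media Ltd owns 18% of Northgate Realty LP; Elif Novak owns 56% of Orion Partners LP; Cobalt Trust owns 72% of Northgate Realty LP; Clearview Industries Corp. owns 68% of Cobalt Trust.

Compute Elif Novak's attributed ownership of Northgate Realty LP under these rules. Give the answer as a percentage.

Chain via Orion Partners LP → Oakhollow Mining NL → Bluewater Media Ltd (R2): 56% × 37% × 28% × 18% = 1.044288% of Northgate Realty LP.
Chain via Ridgefield Holdings Ltd → Clearview Industries Corp. → Cobalt Trust (R2): 63% × 76% × 68% × 72% = 23.442048% of Northgate Realty LP.
Aggregating (R1): 1.044288% + 23.442048% = 24.486336%.

24.486336%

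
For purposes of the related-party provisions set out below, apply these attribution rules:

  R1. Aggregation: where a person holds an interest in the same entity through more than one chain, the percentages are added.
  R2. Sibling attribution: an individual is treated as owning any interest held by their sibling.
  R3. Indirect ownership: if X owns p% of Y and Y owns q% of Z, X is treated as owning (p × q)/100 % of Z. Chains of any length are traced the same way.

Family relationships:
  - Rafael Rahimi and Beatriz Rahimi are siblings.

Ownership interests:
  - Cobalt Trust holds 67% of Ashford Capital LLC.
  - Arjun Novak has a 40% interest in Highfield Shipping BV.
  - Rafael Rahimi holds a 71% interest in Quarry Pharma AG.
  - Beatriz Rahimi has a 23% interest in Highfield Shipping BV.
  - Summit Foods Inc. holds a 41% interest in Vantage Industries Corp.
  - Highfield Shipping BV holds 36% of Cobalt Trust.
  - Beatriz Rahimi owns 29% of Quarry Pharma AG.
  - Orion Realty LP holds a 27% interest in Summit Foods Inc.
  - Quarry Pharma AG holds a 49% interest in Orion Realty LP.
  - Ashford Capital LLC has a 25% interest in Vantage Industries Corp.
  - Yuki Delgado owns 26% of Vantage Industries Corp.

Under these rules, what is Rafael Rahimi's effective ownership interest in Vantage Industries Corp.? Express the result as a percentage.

6.8112%

By sibling attribution (R2), Rafael Rahimi is treated as also owning Beatriz Rahimi's interest in Quarry Pharma AG, giving 71% + 29% = 100%.
By sibling attribution (R2), Rafael Rahimi is treated as owning Beatriz Rahimi's 23% interest in Highfield Shipping BV.
Chain via Quarry Pharma AG → Orion Realty LP → Summit Foods Inc. (R3): 100% × 49% × 27% × 41% = 5.4243% of Vantage Industries Corp.
Chain via Highfield Shipping BV → Cobalt Trust → Ashford Capital LLC (R3): 23% × 36% × 67% × 25% = 1.3869% of Vantage Industries Corp.
Aggregating (R1): 5.4243% + 1.3869% = 6.8112%.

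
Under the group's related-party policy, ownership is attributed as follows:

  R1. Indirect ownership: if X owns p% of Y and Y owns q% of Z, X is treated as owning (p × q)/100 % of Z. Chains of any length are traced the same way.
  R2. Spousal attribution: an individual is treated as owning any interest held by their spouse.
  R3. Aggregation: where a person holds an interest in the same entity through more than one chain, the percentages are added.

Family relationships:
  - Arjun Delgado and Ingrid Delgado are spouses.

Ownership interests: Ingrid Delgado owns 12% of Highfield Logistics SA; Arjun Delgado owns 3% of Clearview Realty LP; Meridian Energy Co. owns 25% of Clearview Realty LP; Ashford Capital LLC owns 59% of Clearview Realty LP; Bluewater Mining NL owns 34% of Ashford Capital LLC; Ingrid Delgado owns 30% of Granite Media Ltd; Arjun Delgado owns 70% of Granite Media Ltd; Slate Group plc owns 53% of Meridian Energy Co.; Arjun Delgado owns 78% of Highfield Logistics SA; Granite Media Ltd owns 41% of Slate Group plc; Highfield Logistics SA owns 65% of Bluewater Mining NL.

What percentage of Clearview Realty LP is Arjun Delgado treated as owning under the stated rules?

20.1676%

By spousal attribution (R2), Arjun Delgado is treated as also owning Ingrid Delgado's interest in Granite Media Ltd, giving 70% + 30% = 100%.
By spousal attribution (R2), Arjun Delgado is treated as also owning Ingrid Delgado's interest in Highfield Logistics SA, giving 78% + 12% = 90%.
Chain via Granite Media Ltd → Slate Group plc → Meridian Energy Co. (R1): 100% × 41% × 53% × 25% = 5.4325% of Clearview Realty LP.
Chain via Highfield Logistics SA → Bluewater Mining NL → Ashford Capital LLC (R1): 90% × 65% × 34% × 59% = 11.7351% of Clearview Realty LP.
Direct interest in Clearview Realty LP: 3%.
Aggregating (R3): 5.4325% + 11.7351% + 3% = 20.1676%.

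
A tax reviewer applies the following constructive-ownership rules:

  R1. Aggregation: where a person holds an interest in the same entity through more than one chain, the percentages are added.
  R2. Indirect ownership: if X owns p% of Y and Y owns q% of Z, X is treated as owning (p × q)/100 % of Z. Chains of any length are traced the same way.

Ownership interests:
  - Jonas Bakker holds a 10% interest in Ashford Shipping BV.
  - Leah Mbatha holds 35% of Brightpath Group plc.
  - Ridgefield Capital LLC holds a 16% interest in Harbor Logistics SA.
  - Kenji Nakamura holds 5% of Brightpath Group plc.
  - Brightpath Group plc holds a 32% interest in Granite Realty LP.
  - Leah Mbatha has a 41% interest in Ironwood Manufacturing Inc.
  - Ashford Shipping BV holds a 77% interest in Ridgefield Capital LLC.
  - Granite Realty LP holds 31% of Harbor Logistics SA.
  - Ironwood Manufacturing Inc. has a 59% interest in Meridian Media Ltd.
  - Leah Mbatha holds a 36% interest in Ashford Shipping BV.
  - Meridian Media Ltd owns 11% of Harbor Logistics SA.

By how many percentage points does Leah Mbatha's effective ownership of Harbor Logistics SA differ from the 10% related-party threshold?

Chain via Ironwood Manufacturing Inc. → Meridian Media Ltd (R2): 41% × 59% × 11% = 2.6609% of Harbor Logistics SA.
Chain via Brightpath Group plc → Granite Realty LP (R2): 35% × 32% × 31% = 3.472% of Harbor Logistics SA.
Chain via Ashford Shipping BV → Ridgefield Capital LLC (R2): 36% × 77% × 16% = 4.4352% of Harbor Logistics SA.
Aggregating (R1): 2.6609% + 3.472% + 4.4352% = 10.5681%.
10.5681% exceeds the 10% threshold by 0.5681 percentage points.

0.5681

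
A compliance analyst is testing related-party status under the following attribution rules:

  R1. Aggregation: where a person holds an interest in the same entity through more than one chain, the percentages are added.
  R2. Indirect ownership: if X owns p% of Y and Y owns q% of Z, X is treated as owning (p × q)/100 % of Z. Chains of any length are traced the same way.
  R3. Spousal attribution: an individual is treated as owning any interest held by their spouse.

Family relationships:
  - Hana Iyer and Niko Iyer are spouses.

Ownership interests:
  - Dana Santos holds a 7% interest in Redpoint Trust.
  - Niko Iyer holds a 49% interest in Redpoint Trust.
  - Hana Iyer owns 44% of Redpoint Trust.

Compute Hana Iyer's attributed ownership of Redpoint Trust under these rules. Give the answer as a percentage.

By spousal attribution (R3), Hana Iyer is treated as also owning Niko Iyer's interest in Redpoint Trust, giving 44% + 49% = 93%.
Direct interest in Redpoint Trust: 93%.

93%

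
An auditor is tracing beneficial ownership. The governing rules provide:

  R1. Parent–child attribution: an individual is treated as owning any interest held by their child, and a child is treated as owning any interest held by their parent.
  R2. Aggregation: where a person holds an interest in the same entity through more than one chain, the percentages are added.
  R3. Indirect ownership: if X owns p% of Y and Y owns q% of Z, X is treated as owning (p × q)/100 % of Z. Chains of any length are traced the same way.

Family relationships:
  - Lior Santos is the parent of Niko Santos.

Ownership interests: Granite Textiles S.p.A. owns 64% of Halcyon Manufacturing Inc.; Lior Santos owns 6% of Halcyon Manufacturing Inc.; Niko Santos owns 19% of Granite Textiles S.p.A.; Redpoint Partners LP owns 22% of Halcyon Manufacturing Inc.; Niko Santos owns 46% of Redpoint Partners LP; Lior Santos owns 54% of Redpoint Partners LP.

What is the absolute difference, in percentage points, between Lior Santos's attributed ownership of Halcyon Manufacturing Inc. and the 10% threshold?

30.16

By parent–child attribution (R1), Lior Santos is treated as also owning Niko Santos's interest in Redpoint Partners LP, giving 54% + 46% = 100%.
By parent–child attribution (R1), Lior Santos is treated as owning Niko Santos's 19% interest in Granite Textiles S.p.A.
Chain via Redpoint Partners LP (R3): 100% × 22% = 22% of Halcyon Manufacturing Inc.
Direct interest in Halcyon Manufacturing Inc: 6%.
Chain via Granite Textiles S.p.A. (R3): 19% × 64% = 12.16% of Halcyon Manufacturing Inc.
Aggregating (R2): 22% + 6% + 12.16% = 40.16%.
40.16% exceeds the 10% threshold by 30.16 percentage points.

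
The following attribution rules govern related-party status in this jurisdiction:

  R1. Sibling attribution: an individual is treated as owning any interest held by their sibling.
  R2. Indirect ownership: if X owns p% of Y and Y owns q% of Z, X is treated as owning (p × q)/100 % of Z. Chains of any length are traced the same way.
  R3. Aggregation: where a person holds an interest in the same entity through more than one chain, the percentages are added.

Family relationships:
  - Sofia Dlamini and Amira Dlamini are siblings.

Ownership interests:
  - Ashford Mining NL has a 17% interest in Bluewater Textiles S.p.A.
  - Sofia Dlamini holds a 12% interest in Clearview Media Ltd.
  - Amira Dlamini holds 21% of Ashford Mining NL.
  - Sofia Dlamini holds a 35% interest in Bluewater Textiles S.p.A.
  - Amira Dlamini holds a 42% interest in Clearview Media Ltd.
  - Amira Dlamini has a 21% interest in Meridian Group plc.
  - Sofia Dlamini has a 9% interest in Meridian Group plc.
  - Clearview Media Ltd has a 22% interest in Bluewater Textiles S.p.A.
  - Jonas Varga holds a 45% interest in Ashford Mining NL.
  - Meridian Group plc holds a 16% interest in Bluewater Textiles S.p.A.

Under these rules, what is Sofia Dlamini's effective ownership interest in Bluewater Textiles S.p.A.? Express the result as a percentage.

By sibling attribution (R1), Sofia Dlamini is treated as also owning Amira Dlamini's interest in Clearview Media Ltd, giving 12% + 42% = 54%.
By sibling attribution (R1), Sofia Dlamini is treated as also owning Amira Dlamini's interest in Meridian Group plc, giving 9% + 21% = 30%.
By sibling attribution (R1), Sofia Dlamini is treated as owning Amira Dlamini's 21% interest in Ashford Mining NL.
Chain via Clearview Media Ltd (R2): 54% × 22% = 11.88% of Bluewater Textiles S.p.A.
Chain via Meridian Group plc (R2): 30% × 16% = 4.8% of Bluewater Textiles S.p.A.
Direct interest in Bluewater Textiles S.p.A: 35%.
Chain via Ashford Mining NL (R2): 21% × 17% = 3.57% of Bluewater Textiles S.p.A.
Aggregating (R3): 11.88% + 4.8% + 35% + 3.57% = 55.25%.

55.25%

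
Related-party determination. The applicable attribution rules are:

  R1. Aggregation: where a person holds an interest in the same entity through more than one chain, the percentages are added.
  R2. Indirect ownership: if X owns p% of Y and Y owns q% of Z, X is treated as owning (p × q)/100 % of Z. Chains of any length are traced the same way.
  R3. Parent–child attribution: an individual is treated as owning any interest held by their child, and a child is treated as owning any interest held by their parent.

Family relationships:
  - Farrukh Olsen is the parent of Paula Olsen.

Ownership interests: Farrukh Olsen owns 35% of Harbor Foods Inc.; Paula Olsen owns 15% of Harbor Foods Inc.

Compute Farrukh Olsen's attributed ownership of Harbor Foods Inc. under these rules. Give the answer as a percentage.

50%

By parent–child attribution (R3), Farrukh Olsen is treated as also owning Paula Olsen's interest in Harbor Foods Inc, giving 35% + 15% = 50%.
Direct interest in Harbor Foods Inc: 50%.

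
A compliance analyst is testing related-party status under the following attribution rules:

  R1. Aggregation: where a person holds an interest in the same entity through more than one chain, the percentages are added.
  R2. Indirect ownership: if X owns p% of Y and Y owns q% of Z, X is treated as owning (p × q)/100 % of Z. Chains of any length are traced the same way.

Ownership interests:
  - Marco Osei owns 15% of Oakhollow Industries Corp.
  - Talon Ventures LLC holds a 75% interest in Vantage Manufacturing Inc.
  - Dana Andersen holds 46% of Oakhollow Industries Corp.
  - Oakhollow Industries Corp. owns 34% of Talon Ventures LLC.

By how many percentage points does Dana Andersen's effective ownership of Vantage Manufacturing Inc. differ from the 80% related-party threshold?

Chain via Oakhollow Industries Corp. → Talon Ventures LLC (R2): 46% × 34% × 75% = 11.73% of Vantage Manufacturing Inc.
11.73% falls short of the 80% threshold by 68.27 percentage points.

68.27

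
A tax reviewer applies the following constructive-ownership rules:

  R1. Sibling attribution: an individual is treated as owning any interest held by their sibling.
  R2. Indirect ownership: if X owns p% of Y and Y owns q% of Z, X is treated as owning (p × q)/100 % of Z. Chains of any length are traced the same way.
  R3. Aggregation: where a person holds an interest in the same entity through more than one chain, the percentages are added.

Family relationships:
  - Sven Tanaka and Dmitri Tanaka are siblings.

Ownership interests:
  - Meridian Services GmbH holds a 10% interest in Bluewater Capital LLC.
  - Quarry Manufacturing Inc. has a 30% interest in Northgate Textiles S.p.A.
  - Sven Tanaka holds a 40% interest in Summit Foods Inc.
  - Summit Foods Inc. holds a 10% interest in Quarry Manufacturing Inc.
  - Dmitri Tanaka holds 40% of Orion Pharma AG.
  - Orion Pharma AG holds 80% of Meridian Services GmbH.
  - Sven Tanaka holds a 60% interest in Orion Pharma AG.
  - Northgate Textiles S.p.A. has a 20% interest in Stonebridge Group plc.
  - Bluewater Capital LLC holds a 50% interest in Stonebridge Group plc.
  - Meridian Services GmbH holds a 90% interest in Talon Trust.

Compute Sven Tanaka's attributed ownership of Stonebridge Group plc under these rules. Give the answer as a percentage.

By sibling attribution (R1), Sven Tanaka is treated as also owning Dmitri Tanaka's interest in Orion Pharma AG, giving 60% + 40% = 100%.
Chain via Orion Pharma AG → Meridian Services GmbH → Bluewater Capital LLC (R2): 100% × 80% × 10% × 50% = 4% of Stonebridge Group plc.
Chain via Summit Foods Inc. → Quarry Manufacturing Inc. → Northgate Textiles S.p.A. (R2): 40% × 10% × 30% × 20% = 0.24% of Stonebridge Group plc.
Aggregating (R3): 4% + 0.24% = 4.24%.

4.24%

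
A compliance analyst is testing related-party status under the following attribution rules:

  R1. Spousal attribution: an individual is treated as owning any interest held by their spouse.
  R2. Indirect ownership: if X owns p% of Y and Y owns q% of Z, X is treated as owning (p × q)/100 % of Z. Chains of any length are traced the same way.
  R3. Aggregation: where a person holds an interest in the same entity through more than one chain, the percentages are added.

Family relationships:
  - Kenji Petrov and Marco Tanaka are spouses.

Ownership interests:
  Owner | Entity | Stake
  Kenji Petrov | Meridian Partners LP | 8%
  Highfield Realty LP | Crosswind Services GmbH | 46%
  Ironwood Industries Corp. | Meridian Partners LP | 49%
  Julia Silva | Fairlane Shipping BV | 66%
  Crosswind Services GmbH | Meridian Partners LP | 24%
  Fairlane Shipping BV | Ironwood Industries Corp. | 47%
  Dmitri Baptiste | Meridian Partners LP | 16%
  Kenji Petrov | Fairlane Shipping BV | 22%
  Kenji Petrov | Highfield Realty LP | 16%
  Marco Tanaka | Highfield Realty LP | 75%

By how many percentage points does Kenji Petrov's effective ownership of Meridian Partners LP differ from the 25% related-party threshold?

By spousal attribution (R1), Kenji Petrov is treated as also owning Marco Tanaka's interest in Highfield Realty LP, giving 16% + 75% = 91%.
Chain via Highfield Realty LP → Crosswind Services GmbH (R2): 91% × 46% × 24% = 10.0464% of Meridian Partners LP.
Chain via Fairlane Shipping BV → Ironwood Industries Corp. (R2): 22% × 47% × 49% = 5.0666% of Meridian Partners LP.
Direct interest in Meridian Partners LP: 8%.
Aggregating (R3): 10.0464% + 5.0666% + 8% = 23.113%.
23.113% falls short of the 25% threshold by 1.887 percentage points.

1.887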